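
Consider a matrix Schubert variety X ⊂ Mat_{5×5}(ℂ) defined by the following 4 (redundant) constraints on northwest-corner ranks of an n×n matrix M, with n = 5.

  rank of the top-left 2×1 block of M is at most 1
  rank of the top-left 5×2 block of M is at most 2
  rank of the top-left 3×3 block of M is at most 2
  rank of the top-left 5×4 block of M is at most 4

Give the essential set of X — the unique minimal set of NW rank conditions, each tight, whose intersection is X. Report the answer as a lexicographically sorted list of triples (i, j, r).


Rank table r_w(5×5) implied by the 4 constraints:

  i=1: 1 | 1 | 1 | 1 | 1
  i=2: 1 | 2 | 2 | 2 | 2
  i=3: 1 | 2 | 2 | 3 | 3
  i=4: 1 | 2 | 3 | 4 | 4
  i=5: 1 | 2 | 3 | 4 | 5

hence w(1..5) = (1, 2, 4, 3, 5).

D(w) has 1 cell with 1 SE-corner; essential set:

[(3, 3, 2)]


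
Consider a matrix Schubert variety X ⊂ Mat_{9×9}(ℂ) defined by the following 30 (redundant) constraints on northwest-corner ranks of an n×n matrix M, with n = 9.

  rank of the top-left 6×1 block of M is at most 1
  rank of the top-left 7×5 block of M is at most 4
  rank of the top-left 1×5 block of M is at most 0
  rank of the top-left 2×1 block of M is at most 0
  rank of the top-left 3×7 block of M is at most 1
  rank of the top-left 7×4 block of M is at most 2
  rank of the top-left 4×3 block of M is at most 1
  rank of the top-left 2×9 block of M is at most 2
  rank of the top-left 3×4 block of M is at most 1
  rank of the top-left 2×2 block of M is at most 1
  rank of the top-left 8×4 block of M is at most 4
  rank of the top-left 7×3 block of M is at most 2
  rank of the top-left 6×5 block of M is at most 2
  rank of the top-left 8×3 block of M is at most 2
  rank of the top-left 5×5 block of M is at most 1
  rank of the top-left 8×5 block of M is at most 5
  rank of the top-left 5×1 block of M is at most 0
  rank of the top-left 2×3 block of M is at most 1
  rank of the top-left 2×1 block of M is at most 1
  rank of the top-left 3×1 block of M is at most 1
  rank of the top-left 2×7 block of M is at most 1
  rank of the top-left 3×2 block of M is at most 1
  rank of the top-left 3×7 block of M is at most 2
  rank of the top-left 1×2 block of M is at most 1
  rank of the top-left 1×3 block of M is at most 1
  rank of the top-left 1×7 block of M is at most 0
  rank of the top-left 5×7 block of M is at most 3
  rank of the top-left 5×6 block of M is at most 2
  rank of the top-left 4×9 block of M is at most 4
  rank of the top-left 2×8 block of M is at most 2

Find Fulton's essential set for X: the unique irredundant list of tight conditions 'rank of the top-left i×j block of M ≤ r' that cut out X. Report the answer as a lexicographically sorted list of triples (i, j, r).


Propagating the 30 rank bounds to every northwest block:

  R[1]: 0 | 0 | 0 | 0 | 0 | 0 | 0 | 1 | 1
  R[2]: 0 | 1 | 1 | 1 | 1 | 1 | 1 | 2 | 2
  R[3]: 0 | 1 | 1 | 1 | 1 | 1 | 1 | 2 | 3
  R[4]: 0 | 1 | 1 | 1 | 1 | 2 | 2 | 3 | 4
  R[5]: 0 | 1 | 1 | 1 | 1 | 2 | 3 | 4 | 5
  R[6]: 1 | 2 | 2 | 2 | 2 | 3 | 4 | 5 | 6
  R[7]: 1 | 2 | 2 | 2 | 3 | 4 | 5 | 6 | 7
  R[8]: 1 | 2 | 2 | 3 | 4 | 5 | 6 | 7 | 8
  R[9]: 1 | 2 | 3 | 4 | 5 | 6 | 7 | 8 | 9

giving w = (8, 2, 9, 6, 7, 1, 5, 4, 3) via Δ²R.

Fulton essential set (6 of the 25 Rothe cells):

[(1, 7, 0), (3, 7, 1), (5, 1, 0), (5, 5, 1), (7, 4, 2), (8, 3, 2)]


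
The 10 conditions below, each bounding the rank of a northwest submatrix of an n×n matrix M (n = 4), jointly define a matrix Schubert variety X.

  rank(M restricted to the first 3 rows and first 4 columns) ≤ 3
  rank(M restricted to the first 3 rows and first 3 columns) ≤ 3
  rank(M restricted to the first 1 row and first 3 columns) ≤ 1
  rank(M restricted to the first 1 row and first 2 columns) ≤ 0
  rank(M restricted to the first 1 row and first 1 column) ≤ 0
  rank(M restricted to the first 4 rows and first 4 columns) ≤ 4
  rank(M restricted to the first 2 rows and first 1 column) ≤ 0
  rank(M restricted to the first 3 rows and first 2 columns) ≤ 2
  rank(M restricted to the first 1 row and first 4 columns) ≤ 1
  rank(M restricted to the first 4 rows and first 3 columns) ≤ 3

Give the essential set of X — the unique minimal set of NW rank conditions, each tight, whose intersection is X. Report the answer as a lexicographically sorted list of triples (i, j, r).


Computing R[i][j] = min implied NW-rank bound (n=4, 10 conditions):

  0, 0, 1, 1
  0, 1, 2, 2
  1, 2, 3, 3
  1, 2, 3, 4

so w = (3, 2, 1, 4).

ℓ(w)=3; the 2 essential cells (i,j,r):

[(1, 2, 0), (2, 1, 0)]


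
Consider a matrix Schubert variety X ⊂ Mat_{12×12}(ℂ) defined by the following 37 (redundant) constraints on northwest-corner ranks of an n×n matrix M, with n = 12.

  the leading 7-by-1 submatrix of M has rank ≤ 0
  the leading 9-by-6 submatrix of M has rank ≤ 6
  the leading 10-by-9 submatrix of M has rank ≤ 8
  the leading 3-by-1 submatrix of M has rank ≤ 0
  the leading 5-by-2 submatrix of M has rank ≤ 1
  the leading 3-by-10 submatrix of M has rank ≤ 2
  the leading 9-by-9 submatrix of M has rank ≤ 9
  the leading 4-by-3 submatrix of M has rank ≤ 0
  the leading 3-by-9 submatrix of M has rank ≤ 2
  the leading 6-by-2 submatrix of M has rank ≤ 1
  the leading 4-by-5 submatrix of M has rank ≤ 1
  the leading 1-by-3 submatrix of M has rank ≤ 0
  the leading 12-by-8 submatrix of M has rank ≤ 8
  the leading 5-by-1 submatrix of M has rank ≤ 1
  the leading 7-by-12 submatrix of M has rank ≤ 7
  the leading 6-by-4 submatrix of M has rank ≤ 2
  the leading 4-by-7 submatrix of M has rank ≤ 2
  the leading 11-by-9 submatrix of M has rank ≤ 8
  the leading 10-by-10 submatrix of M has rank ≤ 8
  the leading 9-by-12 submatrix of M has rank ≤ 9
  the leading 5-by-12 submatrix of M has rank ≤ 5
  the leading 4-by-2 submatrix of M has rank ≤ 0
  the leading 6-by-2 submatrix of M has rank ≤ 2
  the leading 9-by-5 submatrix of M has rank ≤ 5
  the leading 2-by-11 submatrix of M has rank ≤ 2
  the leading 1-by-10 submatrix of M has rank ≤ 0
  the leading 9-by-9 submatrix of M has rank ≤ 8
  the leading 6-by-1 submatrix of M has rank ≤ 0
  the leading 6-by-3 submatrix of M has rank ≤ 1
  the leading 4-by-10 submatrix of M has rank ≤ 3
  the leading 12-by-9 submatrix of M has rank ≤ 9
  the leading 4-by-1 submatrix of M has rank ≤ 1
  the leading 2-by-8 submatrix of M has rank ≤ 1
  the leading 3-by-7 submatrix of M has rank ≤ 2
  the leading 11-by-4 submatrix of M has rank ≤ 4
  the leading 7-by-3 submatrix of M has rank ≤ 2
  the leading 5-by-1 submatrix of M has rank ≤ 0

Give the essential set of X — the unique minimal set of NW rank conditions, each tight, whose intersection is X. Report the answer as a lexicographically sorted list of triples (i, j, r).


Reconstructing r_w from the 37 given conditions:

  R[1]: 0 0 0 0 0 0 0 0 0 0 1 1
  R[2]: 0 0 0 1 1 1 1 1 1 1 2 2
  R[3]: 0 0 0 1 1 2 2 2 2 2 3 3
  R[4]: 0 0 0 1 1 2 2 3 3 3 4 4
  R[5]: 0 1 1 2 2 3 3 4 4 4 5 5
  R[6]: 0 1 1 2 3 4 4 5 5 5 6 6
  R[7]: 0 1 2 3 4 5 5 6 6 6 7 7
  R[8]: 1 2 3 4 5 6 6 7 7 7 8 8
  R[9]: 1 2 3 4 5 6 7 8 8 8 9 9
  R[10]: 1 2 3 4 5 6 7 8 8 8 9 10
  R[11]: 1 2 3 4 5 6 7 8 8 9 10 11
  R[12]: 1 2 3 4 5 6 7 8 9 10 11 12

the unique w with this rank table is (11, 4, 6, 8, 2, 5, 3, 1, 7, 12, 10, 9).

D(w) has 29 cells with 8 SE-corners; essential set:

[(1, 10, 0), (4, 3, 0), (4, 5, 1), (4, 7, 2), (6, 3, 1), (7, 1, 0), (10, 10, 8), (11, 9, 8)]


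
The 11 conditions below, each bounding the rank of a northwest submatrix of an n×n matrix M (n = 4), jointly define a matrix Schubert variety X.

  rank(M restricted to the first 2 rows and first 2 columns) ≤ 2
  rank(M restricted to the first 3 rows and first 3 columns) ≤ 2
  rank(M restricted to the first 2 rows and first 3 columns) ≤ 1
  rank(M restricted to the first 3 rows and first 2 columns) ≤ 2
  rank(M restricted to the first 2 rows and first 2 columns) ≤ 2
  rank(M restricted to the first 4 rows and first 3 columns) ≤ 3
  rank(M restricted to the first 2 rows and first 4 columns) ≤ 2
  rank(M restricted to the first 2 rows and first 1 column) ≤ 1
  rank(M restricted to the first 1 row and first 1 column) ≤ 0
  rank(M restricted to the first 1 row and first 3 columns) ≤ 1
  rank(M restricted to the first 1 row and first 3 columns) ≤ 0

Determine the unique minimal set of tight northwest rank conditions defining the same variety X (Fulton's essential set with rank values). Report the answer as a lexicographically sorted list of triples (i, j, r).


Propagating the 11 rank bounds to every northwest block:

  row 1: 0 0 0 1
  row 2: 1 1 1 2
  row 3: 1 2 2 3
  row 4: 1 2 3 4

second differences of R give the permutation w = (4, 1, 2, 3).

1 SE-corner of the 3-cell Rothe diagram gives Ess(w):

[(1, 3, 0)]


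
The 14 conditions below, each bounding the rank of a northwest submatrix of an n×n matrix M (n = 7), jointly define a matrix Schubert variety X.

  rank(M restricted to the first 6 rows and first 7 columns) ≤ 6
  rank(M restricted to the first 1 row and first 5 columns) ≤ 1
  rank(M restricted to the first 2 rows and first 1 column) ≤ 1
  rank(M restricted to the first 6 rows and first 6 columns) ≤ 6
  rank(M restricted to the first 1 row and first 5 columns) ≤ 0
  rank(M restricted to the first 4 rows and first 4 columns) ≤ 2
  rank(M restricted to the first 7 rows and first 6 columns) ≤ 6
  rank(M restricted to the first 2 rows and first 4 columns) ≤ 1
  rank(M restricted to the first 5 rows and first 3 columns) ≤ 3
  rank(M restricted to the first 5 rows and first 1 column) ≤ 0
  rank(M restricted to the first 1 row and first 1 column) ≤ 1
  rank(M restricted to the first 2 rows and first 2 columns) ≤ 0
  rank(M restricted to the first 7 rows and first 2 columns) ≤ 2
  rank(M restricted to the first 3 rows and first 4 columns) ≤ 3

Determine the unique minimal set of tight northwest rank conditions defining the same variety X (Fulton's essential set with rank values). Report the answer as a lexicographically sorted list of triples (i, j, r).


Rank table r_w(7×7) implied by the 14 constraints:

  R[1]: 0, 0, 0, 0, 0, 1, 1
  R[2]: 0, 0, 1, 1, 1, 2, 2
  R[3]: 0, 1, 2, 2, 2, 3, 3
  R[4]: 0, 1, 2, 2, 3, 4, 4
  R[5]: 0, 1, 2, 3, 4, 5, 5
  R[6]: 1, 2, 3, 4, 5, 6, 6
  R[7]: 1, 2, 3, 4, 5, 6, 7

hence w(1..7) = (6, 3, 2, 5, 4, 1, 7).

ℓ(w)=11; the 4 essential cells (i,j,r):

[(1, 5, 0), (2, 2, 0), (4, 4, 2), (5, 1, 0)]


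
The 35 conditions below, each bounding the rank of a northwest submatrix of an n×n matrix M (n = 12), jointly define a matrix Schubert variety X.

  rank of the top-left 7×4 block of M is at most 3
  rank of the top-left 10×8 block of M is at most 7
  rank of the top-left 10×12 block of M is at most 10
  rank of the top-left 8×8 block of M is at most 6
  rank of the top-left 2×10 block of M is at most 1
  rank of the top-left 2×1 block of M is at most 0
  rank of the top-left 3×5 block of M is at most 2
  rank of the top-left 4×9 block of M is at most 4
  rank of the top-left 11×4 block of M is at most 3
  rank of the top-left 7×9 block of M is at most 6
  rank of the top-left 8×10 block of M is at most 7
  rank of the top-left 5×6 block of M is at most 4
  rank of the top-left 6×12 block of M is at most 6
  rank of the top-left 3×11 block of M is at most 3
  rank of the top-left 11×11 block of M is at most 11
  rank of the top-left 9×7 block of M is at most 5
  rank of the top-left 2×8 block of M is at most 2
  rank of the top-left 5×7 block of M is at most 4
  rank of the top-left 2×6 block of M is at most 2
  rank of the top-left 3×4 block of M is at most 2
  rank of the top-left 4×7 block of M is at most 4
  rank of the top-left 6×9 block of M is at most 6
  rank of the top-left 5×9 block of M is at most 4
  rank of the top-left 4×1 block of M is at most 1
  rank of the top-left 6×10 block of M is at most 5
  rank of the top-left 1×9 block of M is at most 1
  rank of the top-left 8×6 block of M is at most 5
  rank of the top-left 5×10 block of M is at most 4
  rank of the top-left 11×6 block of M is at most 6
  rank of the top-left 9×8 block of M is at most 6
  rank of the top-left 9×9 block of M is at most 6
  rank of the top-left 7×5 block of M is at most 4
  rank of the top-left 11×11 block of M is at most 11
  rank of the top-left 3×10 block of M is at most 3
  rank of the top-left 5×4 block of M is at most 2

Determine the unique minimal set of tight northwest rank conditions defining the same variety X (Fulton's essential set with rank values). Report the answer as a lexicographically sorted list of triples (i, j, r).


Recovering R(i,j) via the rank-extension bound from the 35 conditions:

  0 1 1 1 1 1 1 1 1 1 1 1
  0 1 1 1 1 1 1 1 1 1 2 2
  1 2 2 2 2 2 2 2 2 2 3 3
  1 2 2 2 3 3 3 3 3 3 4 4
  1 2 2 2 3 4 4 4 4 4 5 5
  1 2 3 3 4 5 5 5 5 5 6 6
  1 2 3 3 4 5 5 6 6 6 7 7
  1 2 3 3 4 5 5 6 6 7 8 8
  1 2 3 3 4 5 5 6 6 7 8 9
  1 2 3 3 4 5 6 7 7 8 9 10
  1 2 3 3 4 5 6 7 8 9 10 11
  1 2 3 4 5 6 7 8 9 10 11 12

giving w = (2, 11, 1, 5, 6, 3, 8, 10, 12, 7, 9, 4) via Δ²R.

Rothe diagram D(w) (24 cells), 6 SE-corners (essential conditions):

[(2, 1, 0), (2, 10, 1), (5, 4, 2), (9, 7, 5), (9, 9, 6), (11, 4, 3)]


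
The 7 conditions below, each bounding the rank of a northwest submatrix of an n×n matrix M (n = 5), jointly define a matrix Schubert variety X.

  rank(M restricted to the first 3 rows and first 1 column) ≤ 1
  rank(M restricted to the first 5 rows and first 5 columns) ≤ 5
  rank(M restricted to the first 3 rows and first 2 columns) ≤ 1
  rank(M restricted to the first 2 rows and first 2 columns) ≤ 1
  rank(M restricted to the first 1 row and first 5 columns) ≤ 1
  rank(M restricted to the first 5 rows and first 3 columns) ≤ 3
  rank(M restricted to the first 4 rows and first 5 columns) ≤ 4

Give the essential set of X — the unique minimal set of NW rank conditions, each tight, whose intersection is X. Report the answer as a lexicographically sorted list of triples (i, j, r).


Computing R[i][j] = min implied NW-rank bound (n=5, 7 conditions):

  row 1: 1  1  1  1  1
  row 2: 1  1  2  2  2
  row 3: 1  1  2  3  3
  row 4: 1  2  3  4  4
  row 5: 1  2  3  4  5

hence w(1..5) = (1, 3, 4, 2, 5).

D(w) has 2 cells with 1 SE-corner; essential set:

[(3, 2, 1)]


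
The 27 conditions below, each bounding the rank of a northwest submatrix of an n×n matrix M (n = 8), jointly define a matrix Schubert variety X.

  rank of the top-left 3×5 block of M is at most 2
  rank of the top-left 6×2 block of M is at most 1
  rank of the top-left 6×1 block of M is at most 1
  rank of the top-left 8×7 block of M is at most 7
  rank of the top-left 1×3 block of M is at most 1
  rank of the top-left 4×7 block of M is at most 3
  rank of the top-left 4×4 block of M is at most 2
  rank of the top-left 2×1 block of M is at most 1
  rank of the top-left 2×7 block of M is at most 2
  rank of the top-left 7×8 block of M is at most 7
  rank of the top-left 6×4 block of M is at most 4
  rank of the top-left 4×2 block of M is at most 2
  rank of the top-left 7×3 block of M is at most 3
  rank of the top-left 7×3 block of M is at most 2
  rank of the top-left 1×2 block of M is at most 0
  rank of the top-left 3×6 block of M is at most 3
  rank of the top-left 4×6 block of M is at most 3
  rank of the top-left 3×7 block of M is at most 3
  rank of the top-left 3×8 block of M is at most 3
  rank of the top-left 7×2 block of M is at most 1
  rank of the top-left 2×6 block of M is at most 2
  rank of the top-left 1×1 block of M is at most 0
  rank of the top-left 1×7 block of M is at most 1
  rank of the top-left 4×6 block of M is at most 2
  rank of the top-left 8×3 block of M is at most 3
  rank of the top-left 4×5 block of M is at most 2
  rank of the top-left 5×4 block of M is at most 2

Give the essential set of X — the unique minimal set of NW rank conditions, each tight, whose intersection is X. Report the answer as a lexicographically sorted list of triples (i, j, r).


Recovering R(i,j) via the rank-extension bound from the 27 conditions:

  i=1: 0  0  1  1  1  1  1  1
  i=2: 1  1  2  2  2  2  2  2
  i=3: 1  1  2  2  2  2  3  3
  i=4: 1  1  2  2  2  2  3  4
  i=5: 1  1  2  2  3  3  4  5
  i=6: 1  1  2  3  4  4  5  6
  i=7: 1  1  2  3  4  5  6  7
  i=8: 1  2  3  4  5  6  7  8

giving w = (3, 1, 7, 8, 5, 4, 6, 2) via Δ²R.

Rothe diagram D(w) (14 cells), 4 SE-corners (essential conditions):

[(1, 2, 0), (4, 6, 2), (5, 4, 2), (7, 2, 1)]


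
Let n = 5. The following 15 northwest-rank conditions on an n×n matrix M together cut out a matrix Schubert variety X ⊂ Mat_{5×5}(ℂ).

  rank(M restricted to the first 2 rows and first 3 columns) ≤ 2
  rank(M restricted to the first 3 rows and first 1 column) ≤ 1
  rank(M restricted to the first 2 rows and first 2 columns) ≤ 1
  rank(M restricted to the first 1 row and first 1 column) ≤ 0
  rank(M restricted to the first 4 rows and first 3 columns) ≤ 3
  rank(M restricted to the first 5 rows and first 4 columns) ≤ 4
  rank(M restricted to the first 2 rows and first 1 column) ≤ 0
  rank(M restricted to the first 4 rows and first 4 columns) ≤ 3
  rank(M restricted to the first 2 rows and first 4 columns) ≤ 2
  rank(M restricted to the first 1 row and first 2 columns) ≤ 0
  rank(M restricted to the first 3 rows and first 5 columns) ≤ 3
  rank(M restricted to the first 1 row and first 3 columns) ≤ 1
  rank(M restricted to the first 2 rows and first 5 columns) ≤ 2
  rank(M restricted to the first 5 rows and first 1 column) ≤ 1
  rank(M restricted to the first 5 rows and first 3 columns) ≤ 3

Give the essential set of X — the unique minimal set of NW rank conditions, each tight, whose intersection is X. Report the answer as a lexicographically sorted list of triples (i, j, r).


Recovering R(i,j) via the rank-extension bound from the 15 conditions:

  row 1: 0 | 0 | 1 | 1 | 1
  row 2: 0 | 1 | 2 | 2 | 2
  row 3: 1 | 2 | 3 | 3 | 3
  row 4: 1 | 2 | 3 | 3 | 4
  row 5: 1 | 2 | 3 | 4 | 5

so w = (3, 2, 1, 5, 4).

|D(w)|=4, |Ess(w)|=3:

[(1, 2, 0), (2, 1, 0), (4, 4, 3)]


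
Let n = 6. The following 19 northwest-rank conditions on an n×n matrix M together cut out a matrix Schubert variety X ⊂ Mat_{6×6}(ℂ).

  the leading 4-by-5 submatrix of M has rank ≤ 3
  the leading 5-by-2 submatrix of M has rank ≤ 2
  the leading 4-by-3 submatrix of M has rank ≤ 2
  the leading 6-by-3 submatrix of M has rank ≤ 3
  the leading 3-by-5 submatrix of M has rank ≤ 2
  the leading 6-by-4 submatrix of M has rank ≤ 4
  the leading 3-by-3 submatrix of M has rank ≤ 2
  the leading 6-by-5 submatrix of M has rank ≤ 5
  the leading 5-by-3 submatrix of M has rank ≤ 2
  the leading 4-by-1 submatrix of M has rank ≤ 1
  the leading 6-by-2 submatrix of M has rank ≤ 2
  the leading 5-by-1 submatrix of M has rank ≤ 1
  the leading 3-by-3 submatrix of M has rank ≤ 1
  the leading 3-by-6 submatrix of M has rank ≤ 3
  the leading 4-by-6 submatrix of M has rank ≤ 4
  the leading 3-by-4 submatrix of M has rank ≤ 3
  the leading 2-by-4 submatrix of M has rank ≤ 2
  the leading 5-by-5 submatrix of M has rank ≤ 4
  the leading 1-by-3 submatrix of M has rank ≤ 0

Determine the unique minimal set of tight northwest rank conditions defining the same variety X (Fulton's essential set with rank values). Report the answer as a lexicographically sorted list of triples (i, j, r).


Propagating the 19 rank bounds to every northwest block:

  0 0 0 1 1 1
  1 1 1 2 2 2
  1 1 1 2 2 3
  1 2 2 3 3 4
  1 2 2 3 4 5
  1 2 3 4 5 6

giving w = (4, 1, 6, 2, 5, 3) via Δ²R.

D(w) has 7 cells with 4 SE-corners; essential set:

[(1, 3, 0), (3, 3, 1), (3, 5, 2), (5, 3, 2)]


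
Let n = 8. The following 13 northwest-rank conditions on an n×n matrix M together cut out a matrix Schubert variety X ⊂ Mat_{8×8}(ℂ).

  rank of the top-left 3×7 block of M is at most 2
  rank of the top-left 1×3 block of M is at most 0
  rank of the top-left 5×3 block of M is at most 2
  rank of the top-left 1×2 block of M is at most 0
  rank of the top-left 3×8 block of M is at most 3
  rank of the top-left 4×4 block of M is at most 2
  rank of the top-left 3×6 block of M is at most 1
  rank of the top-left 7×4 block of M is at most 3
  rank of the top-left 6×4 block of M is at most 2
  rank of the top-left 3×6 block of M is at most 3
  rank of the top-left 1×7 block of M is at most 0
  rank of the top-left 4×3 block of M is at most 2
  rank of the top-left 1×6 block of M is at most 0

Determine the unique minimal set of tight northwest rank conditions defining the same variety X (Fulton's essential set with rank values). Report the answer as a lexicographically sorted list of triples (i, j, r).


Recovering R(i,j) via the rank-extension bound from the 13 conditions:

  0, 0, 0, 0, 0, 0, 0, 1
  1, 1, 1, 1, 1, 1, 1, 2
  1, 1, 1, 1, 1, 1, 2, 3
  1, 2, 2, 2, 2, 2, 3, 4
  1, 2, 2, 2, 3, 3, 4, 5
  1, 2, 2, 2, 3, 4, 5, 6
  1, 2, 3, 3, 4, 5, 6, 7
  1, 2, 3, 4, 5, 6, 7, 8

the unique w with this rank table is (8, 1, 7, 2, 5, 6, 3, 4).

D(w) has 16 cells with 3 SE-corners; essential set:

[(1, 7, 0), (3, 6, 1), (6, 4, 2)]


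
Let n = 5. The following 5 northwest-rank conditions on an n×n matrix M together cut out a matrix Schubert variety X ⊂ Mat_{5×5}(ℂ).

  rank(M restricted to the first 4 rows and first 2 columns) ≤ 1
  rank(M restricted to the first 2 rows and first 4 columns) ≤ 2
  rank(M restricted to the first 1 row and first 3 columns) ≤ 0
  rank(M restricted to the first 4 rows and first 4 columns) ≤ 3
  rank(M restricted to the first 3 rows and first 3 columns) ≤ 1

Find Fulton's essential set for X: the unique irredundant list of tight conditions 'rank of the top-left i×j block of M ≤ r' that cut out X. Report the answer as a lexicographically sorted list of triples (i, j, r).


Computing R[i][j] = min implied NW-rank bound (n=5, 5 conditions):

  row 1: 0 0 0 1 1
  row 2: 1 1 1 2 2
  row 3: 1 1 1 2 3
  row 4: 1 1 2 3 4
  row 5: 1 2 3 4 5

so w = (4, 1, 5, 3, 2).

Rothe diagram D(w) (6 cells), 3 SE-corners (essential conditions):

[(1, 3, 0), (3, 3, 1), (4, 2, 1)]


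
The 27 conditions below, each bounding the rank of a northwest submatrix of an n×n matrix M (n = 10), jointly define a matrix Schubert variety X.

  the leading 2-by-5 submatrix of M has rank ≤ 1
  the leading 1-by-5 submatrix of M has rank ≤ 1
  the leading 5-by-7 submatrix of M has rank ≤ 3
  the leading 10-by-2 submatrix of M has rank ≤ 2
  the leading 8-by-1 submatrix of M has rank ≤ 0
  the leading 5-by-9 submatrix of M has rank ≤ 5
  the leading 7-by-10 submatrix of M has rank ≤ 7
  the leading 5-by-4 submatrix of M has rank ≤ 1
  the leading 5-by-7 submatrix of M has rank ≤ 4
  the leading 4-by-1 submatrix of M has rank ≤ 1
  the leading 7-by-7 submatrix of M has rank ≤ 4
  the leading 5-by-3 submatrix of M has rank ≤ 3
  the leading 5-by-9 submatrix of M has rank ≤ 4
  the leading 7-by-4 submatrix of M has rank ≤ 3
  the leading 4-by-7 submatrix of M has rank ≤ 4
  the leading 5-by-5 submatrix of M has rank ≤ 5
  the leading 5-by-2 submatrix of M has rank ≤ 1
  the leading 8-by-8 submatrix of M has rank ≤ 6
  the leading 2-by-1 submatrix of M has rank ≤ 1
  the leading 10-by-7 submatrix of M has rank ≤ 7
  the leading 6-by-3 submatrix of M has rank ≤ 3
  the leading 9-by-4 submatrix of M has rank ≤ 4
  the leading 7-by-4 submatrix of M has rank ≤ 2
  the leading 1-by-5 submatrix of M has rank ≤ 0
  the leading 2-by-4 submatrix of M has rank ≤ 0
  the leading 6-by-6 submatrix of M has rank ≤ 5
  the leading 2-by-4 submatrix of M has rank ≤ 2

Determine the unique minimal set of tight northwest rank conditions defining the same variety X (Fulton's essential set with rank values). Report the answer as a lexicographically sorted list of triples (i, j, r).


Rank table r_w(10×10) implied by the 27 constraints:

  R[1]: 0  0  0  0  0  1  1  1  1  1
  R[2]: 0  0  0  0  1  2  2  2  2  2
  R[3]: 0  1  1  1  2  3  3  3  3  3
  R[4]: 0  1  1  1  2  3  3  4  4  4
  R[5]: 0  1  1  1  2  3  3  4  4  5
  R[6]: 0  1  2  2  3  4  4  5  5  6
  R[7]: 0  1  2  2  3  4  4  5  6  7
  R[8]: 0  1  2  3  4  5  5  6  7  8
  R[9]: 1  2  3  4  5  6  6  7  8  9
  R[10]: 1  2  3  4  5  6  7  8  9  10

so w = (6, 5, 2, 8, 10, 3, 9, 4, 1, 7).

D(w) has 24 cells with 8 SE-corners; essential set:

[(1, 5, 0), (2, 4, 0), (5, 4, 1), (5, 7, 3), (5, 9, 4), (7, 4, 2), (7, 7, 4), (8, 1, 0)]


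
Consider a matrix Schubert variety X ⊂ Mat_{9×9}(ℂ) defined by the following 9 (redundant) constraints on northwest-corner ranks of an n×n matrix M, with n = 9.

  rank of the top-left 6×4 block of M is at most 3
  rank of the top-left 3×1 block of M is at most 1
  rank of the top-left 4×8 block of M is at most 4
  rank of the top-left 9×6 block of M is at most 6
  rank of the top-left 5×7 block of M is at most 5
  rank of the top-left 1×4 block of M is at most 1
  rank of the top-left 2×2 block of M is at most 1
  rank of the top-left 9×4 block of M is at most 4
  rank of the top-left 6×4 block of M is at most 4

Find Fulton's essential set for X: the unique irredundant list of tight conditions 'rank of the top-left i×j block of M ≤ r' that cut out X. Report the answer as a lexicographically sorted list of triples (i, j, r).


Rank table r_w(9×9) implied by the 9 constraints:

  R[1]: 1 | 1 | 1 | 1 | 1 | 1 | 1 | 1 | 1
  R[2]: 1 | 1 | 2 | 2 | 2 | 2 | 2 | 2 | 2
  R[3]: 1 | 2 | 3 | 3 | 3 | 3 | 3 | 3 | 3
  R[4]: 1 | 2 | 3 | 3 | 4 | 4 | 4 | 4 | 4
  R[5]: 1 | 2 | 3 | 3 | 4 | 5 | 5 | 5 | 5
  R[6]: 1 | 2 | 3 | 3 | 4 | 5 | 6 | 6 | 6
  R[7]: 1 | 2 | 3 | 4 | 5 | 6 | 7 | 7 | 7
  R[8]: 1 | 2 | 3 | 4 | 5 | 6 | 7 | 8 | 8
  R[9]: 1 | 2 | 3 | 4 | 5 | 6 | 7 | 8 | 9

second differences of R give the permutation w = (1, 3, 2, 5, 6, 7, 4, 8, 9).

2 SE-corners of the 4-cell Rothe diagram give Ess(w):

[(2, 2, 1), (6, 4, 3)]


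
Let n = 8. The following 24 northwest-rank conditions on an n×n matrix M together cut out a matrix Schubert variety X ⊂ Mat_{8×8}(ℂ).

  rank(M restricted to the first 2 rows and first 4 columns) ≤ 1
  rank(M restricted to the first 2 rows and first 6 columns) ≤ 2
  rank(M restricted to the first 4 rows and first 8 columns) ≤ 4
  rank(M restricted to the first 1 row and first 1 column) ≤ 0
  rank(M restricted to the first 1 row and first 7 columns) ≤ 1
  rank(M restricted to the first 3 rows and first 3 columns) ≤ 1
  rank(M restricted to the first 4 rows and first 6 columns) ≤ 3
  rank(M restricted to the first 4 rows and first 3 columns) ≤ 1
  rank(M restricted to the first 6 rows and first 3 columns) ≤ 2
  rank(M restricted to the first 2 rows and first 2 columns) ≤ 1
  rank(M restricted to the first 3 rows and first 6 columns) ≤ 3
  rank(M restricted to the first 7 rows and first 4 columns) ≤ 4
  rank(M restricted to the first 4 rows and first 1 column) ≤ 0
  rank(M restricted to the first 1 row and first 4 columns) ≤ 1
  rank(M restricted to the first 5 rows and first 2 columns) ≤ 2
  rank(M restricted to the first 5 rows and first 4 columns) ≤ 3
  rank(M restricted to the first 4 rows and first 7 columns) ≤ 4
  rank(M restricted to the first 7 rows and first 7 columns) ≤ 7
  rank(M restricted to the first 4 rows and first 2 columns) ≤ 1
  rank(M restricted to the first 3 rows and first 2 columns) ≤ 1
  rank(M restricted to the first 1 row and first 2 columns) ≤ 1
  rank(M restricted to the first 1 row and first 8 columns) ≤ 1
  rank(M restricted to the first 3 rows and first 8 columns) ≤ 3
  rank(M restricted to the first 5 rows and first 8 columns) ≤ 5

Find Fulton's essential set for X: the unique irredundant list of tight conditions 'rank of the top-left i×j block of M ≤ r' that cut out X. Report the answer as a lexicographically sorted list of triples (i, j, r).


Computing R[i][j] = min implied NW-rank bound (n=8, 24 conditions):

  row 1: 0 | 1 | 1 | 1 | 1 | 1 | 1 | 1
  row 2: 0 | 1 | 1 | 1 | 2 | 2 | 2 | 2
  row 3: 0 | 1 | 1 | 2 | 3 | 3 | 3 | 3
  row 4: 0 | 1 | 1 | 2 | 3 | 3 | 4 | 4
  row 5: 1 | 2 | 2 | 3 | 4 | 4 | 5 | 5
  row 6: 1 | 2 | 2 | 3 | 4 | 5 | 6 | 6
  row 7: 1 | 2 | 3 | 4 | 5 | 6 | 7 | 7
  row 8: 1 | 2 | 3 | 4 | 5 | 6 | 7 | 8

the unique w with this rank table is (2, 5, 4, 7, 1, 6, 3, 8).

|D(w)|=10, |Ess(w)|=5:

[(2, 4, 1), (4, 1, 0), (4, 3, 1), (4, 6, 3), (6, 3, 2)]


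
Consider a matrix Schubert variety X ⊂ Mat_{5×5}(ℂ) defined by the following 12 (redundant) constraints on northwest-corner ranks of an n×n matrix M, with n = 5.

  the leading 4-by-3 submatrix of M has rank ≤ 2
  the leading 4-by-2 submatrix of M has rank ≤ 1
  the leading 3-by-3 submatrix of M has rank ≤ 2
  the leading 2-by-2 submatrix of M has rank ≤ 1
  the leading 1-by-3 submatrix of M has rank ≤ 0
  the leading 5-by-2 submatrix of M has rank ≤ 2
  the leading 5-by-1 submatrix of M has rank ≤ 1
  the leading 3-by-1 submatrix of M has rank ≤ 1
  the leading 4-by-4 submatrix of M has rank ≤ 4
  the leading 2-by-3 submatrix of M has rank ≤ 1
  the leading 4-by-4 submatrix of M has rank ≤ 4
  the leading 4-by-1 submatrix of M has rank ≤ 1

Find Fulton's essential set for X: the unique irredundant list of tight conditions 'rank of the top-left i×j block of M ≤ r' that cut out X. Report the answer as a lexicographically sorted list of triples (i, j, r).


Propagating the 12 rank bounds to every northwest block:

  0 | 0 | 0 | 1 | 1
  1 | 1 | 1 | 2 | 2
  1 | 1 | 2 | 3 | 3
  1 | 1 | 2 | 3 | 4
  1 | 2 | 3 | 4 | 5

so w = (4, 1, 3, 5, 2).

D(w) has 5 cells with 2 SE-corners; essential set:

[(1, 3, 0), (4, 2, 1)]


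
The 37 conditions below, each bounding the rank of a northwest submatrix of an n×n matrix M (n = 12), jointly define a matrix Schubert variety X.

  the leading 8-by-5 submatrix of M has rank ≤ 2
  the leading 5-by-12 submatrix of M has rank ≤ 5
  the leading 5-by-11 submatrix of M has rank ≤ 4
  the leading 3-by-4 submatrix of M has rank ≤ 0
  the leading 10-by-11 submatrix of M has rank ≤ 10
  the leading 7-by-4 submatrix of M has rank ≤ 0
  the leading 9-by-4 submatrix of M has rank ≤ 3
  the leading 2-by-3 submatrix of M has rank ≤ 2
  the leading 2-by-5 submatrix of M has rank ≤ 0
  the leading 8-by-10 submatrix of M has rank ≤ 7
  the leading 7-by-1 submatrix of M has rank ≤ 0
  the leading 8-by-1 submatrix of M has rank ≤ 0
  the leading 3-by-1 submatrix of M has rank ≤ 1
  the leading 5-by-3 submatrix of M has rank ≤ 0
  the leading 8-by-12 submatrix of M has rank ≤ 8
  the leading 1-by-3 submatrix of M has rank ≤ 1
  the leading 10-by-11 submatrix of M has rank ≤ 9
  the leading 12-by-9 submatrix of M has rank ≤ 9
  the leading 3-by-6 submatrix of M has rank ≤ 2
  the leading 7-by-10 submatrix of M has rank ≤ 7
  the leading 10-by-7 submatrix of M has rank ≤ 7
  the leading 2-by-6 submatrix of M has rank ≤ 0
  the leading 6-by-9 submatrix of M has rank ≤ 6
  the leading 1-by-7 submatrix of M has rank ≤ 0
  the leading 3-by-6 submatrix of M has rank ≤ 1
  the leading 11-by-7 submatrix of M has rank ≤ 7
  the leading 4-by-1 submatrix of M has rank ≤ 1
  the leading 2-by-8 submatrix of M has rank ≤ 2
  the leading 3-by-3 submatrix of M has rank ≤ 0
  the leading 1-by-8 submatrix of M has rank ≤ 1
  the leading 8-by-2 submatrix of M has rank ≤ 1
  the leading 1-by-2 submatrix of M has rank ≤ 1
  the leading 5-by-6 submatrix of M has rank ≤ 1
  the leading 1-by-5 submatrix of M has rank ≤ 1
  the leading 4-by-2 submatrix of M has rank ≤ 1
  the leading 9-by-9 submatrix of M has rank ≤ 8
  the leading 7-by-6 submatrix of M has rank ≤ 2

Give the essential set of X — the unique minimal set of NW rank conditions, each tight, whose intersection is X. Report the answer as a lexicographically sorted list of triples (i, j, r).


The tightest implied rank at each (i,j), from the 37 conditions:

  0, 0, 0, 0, 0, 0, 0, 1, 1, 1, 1, 1
  0, 0, 0, 0, 0, 0, 1, 2, 2, 2, 2, 2
  0, 0, 0, 0, 1, 1, 2, 3, 3, 3, 3, 3
  0, 0, 0, 0, 1, 1, 2, 3, 4, 4, 4, 4
  0, 0, 0, 0, 1, 1, 2, 3, 4, 4, 4, 5
  0, 0, 0, 0, 1, 2, 3, 4, 5, 5, 5, 6
  0, 0, 0, 0, 1, 2, 3, 4, 5, 6, 6, 7
  0, 1, 1, 1, 2, 3, 4, 5, 6, 7, 7, 8
  1, 2, 2, 2, 3, 4, 5, 6, 7, 8, 8, 9
  1, 2, 3, 3, 4, 5, 6, 7, 8, 9, 9, 10
  1, 2, 3, 4, 5, 6, 7, 8, 9, 10, 10, 11
  1, 2, 3, 4, 5, 6, 7, 8, 9, 10, 11, 12

second differences of R give the permutation w = (8, 7, 5, 9, 12, 6, 10, 2, 1, 3, 4, 11).

D(w) has 38 cells with 6 SE-corners; essential set:

[(1, 7, 0), (2, 6, 0), (5, 6, 1), (5, 11, 4), (7, 4, 0), (8, 1, 0)]


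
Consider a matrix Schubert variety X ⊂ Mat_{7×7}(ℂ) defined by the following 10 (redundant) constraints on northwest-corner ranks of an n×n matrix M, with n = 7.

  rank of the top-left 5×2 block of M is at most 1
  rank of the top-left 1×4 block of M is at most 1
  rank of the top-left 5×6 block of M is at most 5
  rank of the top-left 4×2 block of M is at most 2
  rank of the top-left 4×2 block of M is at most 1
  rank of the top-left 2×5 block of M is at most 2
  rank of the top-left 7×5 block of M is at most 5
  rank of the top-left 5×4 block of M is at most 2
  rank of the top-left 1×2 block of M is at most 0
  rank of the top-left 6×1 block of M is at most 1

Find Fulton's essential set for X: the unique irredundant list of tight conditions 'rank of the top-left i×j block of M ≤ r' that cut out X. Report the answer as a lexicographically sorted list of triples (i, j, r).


The tightest implied rank at each (i,j), from the 10 conditions:

  0  0  1  1  1  1  1
  1  1  2  2  2  2  2
  1  1  2  2  3  3  3
  1  1  2  2  3  4  4
  1  1  2  2  3  4  5
  1  2  3  3  4  5  6
  1  2  3  4  5  6  7

reading off 1-entries of Δ²R: w = (3, 1, 5, 6, 7, 2, 4).

ℓ(w)=8; the 3 essential cells (i,j,r):

[(1, 2, 0), (5, 2, 1), (5, 4, 2)]


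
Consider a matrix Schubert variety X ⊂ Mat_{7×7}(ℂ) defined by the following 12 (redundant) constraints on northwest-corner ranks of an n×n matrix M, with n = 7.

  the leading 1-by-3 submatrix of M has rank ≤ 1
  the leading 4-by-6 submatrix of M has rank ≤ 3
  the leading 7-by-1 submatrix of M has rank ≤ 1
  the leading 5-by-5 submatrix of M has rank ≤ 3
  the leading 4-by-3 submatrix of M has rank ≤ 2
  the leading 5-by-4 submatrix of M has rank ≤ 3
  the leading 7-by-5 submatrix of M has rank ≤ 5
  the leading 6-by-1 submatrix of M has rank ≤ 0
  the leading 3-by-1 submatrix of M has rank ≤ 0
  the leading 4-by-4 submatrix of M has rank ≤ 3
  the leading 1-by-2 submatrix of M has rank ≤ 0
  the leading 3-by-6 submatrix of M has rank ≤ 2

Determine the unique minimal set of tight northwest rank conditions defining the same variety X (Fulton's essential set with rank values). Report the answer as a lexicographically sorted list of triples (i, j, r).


Computing R[i][j] = min implied NW-rank bound (n=7, 12 conditions):

  row 1: 0 0 1 1 1 1 1
  row 2: 0 1 2 2 2 2 2
  row 3: 0 1 2 2 2 2 3
  row 4: 0 1 2 3 3 3 4
  row 5: 0 1 2 3 3 4 5
  row 6: 0 1 2 3 4 5 6
  row 7: 1 2 3 4 5 6 7

reading off 1-entries of Δ²R: w = (3, 2, 7, 4, 6, 5, 1).

4 SE-corners of the 11-cell Rothe diagram give Ess(w):

[(1, 2, 0), (3, 6, 2), (5, 5, 3), (6, 1, 0)]


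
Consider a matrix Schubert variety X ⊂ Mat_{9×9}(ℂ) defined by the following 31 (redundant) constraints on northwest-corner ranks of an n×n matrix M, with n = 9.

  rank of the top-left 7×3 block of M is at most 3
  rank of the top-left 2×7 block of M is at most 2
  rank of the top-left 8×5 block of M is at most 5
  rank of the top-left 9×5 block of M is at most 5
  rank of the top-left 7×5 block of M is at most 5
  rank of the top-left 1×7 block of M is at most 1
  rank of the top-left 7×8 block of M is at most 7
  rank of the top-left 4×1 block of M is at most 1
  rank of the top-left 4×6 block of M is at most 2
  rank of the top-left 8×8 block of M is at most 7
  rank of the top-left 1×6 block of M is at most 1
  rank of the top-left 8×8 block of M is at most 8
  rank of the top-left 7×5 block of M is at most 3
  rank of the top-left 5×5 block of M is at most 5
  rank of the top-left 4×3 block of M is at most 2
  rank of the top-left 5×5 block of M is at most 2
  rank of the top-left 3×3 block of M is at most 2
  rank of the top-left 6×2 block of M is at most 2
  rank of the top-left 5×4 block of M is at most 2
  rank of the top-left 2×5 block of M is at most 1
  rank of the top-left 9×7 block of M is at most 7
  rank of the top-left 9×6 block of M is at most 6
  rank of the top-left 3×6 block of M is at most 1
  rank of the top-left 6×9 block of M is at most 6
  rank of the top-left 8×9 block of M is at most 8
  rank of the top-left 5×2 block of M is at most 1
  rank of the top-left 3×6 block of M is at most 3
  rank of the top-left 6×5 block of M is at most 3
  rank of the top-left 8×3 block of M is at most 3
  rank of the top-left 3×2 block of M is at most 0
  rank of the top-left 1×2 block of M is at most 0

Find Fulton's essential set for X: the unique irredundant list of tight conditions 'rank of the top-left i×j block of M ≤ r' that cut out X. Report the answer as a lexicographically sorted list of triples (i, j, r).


Computing R[i][j] = min implied NW-rank bound (n=9, 31 conditions):

  R[1]: 0 | 0 | 1 | 1 | 1 | 1 | 1 | 1 | 1
  R[2]: 0 | 0 | 1 | 1 | 1 | 1 | 2 | 2 | 2
  R[3]: 0 | 0 | 1 | 1 | 1 | 1 | 2 | 3 | 3
  R[4]: 1 | 1 | 2 | 2 | 2 | 2 | 3 | 4 | 4
  R[5]: 1 | 1 | 2 | 2 | 2 | 3 | 4 | 5 | 5
  R[6]: 1 | 2 | 3 | 3 | 3 | 4 | 5 | 6 | 6
  R[7]: 1 | 2 | 3 | 3 | 3 | 4 | 5 | 6 | 7
  R[8]: 1 | 2 | 3 | 4 | 4 | 5 | 6 | 7 | 8
  R[9]: 1 | 2 | 3 | 4 | 5 | 6 | 7 | 8 | 9

giving w = (3, 7, 8, 1, 6, 2, 9, 4, 5) via Δ²R.

Fulton essential set (5 of the 17 Rothe cells):

[(3, 2, 0), (3, 6, 1), (5, 2, 1), (5, 5, 2), (7, 5, 3)]


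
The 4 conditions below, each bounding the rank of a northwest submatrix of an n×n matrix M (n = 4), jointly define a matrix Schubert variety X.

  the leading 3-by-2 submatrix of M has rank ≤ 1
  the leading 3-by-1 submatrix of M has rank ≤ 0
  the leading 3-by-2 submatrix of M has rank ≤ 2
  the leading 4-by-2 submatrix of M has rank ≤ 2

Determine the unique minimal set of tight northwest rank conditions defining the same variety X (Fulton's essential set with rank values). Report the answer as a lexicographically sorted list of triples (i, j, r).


Computing R[i][j] = min implied NW-rank bound (n=4, 4 conditions):

  i=1: 0 | 1 | 1 | 1
  i=2: 0 | 1 | 2 | 2
  i=3: 0 | 1 | 2 | 3
  i=4: 1 | 2 | 3 | 4

reading off 1-entries of Δ²R: w = (2, 3, 4, 1).

|D(w)|=3, |Ess(w)|=1:

[(3, 1, 0)]


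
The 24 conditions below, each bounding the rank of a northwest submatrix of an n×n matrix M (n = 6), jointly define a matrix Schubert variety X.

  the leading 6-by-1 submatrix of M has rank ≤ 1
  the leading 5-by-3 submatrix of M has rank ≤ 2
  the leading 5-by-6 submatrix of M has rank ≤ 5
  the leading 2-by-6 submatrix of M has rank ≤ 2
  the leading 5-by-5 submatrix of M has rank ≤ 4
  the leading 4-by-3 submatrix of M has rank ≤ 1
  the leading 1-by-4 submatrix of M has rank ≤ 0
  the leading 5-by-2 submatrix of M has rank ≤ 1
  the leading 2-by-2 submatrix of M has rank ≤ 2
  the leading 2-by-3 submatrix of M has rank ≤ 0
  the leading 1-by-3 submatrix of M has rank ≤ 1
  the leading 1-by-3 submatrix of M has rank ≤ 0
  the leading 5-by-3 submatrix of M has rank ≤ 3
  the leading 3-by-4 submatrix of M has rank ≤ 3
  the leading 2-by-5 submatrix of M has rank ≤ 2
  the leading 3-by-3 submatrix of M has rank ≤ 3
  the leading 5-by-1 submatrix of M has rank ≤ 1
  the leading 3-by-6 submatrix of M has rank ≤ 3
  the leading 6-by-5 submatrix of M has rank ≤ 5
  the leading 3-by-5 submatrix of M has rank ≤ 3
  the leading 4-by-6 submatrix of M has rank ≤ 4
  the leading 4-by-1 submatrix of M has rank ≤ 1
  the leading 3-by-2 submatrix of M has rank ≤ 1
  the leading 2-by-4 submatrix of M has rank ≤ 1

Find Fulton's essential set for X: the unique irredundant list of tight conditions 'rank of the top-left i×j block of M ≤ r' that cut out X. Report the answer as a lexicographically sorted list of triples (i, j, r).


Reconstructing r_w from the 24 given conditions:

  R[1]: 0 | 0 | 0 | 0 | 1 | 1
  R[2]: 0 | 0 | 0 | 1 | 2 | 2
  R[3]: 1 | 1 | 1 | 2 | 3 | 3
  R[4]: 1 | 1 | 1 | 2 | 3 | 4
  R[5]: 1 | 1 | 2 | 3 | 4 | 5
  R[6]: 1 | 2 | 3 | 4 | 5 | 6

second differences of R give the permutation w = (5, 4, 1, 6, 3, 2).

ℓ(w)=10; the 4 essential cells (i,j,r):

[(1, 4, 0), (2, 3, 0), (4, 3, 1), (5, 2, 1)]
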